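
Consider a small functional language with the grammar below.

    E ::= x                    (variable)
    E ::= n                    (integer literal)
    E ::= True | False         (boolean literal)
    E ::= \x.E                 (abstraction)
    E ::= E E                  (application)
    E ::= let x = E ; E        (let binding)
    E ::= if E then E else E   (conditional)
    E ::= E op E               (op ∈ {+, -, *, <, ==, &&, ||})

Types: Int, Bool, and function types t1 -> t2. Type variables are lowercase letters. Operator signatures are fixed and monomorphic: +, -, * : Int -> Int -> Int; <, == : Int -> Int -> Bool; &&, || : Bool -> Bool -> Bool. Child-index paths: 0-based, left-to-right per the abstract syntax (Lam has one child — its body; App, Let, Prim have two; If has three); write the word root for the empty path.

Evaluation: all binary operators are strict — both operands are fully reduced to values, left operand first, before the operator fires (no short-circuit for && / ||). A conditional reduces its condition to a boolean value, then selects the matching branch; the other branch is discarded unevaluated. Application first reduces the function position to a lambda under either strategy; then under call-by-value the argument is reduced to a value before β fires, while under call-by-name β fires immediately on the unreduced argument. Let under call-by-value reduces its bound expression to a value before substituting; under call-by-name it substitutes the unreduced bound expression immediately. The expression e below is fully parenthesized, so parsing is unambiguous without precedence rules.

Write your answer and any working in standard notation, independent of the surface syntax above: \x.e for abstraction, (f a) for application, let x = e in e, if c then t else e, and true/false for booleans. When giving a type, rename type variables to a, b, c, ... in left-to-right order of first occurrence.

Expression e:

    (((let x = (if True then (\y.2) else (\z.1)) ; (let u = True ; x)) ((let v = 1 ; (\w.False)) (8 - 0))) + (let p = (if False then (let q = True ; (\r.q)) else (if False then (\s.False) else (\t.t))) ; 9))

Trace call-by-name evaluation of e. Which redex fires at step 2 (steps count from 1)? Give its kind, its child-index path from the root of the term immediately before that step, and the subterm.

Trace:
step 0: (((let x = (if true then (\y.2) else (\z.1)) in (let u = true in x)) ((let v = 1 in (\w.false)) (8 - 0))) + (let p = (if false then (let q = true in (\r.q)) else (if false then (\s.false) else (\t.t))) in 9))
step 1: [let@0.0] (((let u = true in (if true then (\y.2) else (\z.1))) ((let v = 1 in (\w.false)) (8 - 0))) + (let p = (if false then (let q = true in (\r.q)) else (if false then (\s.false) else (\t.t))) in 9))
step 2: [let@0.0] (((if true then (\y.2) else (\z.1)) ((let v = 1 in (\w.false)) (8 - 0))) + (let p = (if false then (let q = true in (\r.q)) else (if false then (\s.false) else (\t.t))) in 9))

Answer: let at 0.0 : (let u = true in (if true then (\y.2) else (\z.1)))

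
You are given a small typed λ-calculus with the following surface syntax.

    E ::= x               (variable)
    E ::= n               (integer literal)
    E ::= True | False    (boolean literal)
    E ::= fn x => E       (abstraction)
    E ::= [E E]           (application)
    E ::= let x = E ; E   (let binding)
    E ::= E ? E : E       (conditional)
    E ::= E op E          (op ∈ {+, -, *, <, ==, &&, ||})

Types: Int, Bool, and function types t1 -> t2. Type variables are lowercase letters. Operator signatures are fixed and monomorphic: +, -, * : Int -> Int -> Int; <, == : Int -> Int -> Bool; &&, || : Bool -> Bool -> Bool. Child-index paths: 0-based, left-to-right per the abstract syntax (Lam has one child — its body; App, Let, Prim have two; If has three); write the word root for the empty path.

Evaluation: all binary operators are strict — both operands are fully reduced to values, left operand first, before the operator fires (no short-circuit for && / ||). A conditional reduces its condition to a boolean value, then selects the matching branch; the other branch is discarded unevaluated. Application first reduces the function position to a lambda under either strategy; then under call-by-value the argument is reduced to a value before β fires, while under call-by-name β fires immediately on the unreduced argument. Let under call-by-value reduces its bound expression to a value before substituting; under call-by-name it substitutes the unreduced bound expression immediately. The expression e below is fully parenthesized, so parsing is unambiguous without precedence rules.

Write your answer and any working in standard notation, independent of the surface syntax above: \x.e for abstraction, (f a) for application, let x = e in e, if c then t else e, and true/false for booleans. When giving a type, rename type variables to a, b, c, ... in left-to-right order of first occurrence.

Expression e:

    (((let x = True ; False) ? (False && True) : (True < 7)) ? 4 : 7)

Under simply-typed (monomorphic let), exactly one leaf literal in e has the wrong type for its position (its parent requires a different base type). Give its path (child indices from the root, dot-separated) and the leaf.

Trace:
let x : Bool
  unify Bool ~ Bool
  unify Bool ~ Bool
  unify Bool ~ Bool
  unify Bool ~ Int
  FAIL: mismatch Bool ~ Int

Answer: 0.2.0 : true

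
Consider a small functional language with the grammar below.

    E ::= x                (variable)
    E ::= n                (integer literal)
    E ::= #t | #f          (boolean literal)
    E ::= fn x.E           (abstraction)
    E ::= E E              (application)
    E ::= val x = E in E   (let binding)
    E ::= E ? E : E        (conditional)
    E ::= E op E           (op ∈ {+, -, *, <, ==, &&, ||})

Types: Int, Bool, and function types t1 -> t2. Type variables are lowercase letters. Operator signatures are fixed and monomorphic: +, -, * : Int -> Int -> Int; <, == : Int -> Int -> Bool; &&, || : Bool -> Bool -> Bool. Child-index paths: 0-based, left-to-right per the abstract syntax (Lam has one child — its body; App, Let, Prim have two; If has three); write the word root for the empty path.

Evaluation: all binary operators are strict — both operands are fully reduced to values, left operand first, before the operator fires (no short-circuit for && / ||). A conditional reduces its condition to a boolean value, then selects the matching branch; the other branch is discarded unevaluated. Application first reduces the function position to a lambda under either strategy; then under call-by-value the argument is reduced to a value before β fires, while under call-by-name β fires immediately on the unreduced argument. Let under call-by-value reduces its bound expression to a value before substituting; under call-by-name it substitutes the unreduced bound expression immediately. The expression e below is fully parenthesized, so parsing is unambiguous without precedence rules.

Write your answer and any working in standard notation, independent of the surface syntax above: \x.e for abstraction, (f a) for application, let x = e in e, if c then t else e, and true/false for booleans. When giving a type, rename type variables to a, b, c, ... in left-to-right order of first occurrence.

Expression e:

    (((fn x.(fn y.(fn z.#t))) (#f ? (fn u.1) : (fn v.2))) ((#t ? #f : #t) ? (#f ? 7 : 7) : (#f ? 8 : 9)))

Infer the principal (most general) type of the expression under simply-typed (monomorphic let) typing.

Working:
\z._ : c -> Bool
\y._ : b -> c -> Bool
\x._ : a -> b -> c -> Bool
  unify Bool ~ Bool
\u._ : d -> Int
\v._ : e -> Int
  unify d -> Int ~ e -> Int
  unify d ~ e
  unify Int ~ Int
  unify a -> b -> c -> Bool ~ (e -> Int) -> f
  unify a ~ e -> Int
  unify b -> c -> Bool ~ f
_ _ : b -> c -> Bool
  unify Bool ~ Bool
  unify Bool ~ Bool
  unify Bool ~ Bool
  unify Bool ~ Bool
  unify Int ~ Int
  unify Bool ~ Bool
  unify Int ~ Int
  unify Int ~ Int
  unify b -> c -> Bool ~ Int -> g
  unify b ~ Int
  unify c -> Bool ~ g
_ _ : c -> Bool

Answer: a -> Bool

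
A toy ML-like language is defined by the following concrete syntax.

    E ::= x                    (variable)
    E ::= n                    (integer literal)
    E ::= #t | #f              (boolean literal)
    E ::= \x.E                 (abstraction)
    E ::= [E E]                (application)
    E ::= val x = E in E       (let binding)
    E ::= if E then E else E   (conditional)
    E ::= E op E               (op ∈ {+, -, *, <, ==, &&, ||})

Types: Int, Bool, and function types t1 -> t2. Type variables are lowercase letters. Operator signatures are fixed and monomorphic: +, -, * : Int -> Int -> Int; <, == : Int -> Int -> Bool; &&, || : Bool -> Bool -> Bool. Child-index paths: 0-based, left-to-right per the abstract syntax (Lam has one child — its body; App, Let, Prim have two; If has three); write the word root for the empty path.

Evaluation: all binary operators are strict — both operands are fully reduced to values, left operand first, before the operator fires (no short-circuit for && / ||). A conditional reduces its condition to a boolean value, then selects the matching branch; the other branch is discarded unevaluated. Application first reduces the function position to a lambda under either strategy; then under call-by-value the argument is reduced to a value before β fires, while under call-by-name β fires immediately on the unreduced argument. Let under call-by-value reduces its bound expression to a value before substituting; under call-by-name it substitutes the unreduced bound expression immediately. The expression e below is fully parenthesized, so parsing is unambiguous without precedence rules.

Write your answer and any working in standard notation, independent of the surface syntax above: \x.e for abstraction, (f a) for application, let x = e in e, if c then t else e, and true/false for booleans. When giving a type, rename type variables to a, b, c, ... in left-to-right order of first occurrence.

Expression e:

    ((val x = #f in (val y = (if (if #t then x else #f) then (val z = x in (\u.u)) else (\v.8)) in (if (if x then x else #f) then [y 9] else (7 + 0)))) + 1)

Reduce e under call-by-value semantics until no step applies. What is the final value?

Answer: 8

Trace:
step 0: ((let x = false in (let y = (if (if true then x else false) then (let z = x in (\u.u)) else (\v.8)) in (if (if x then x else false) then (y 9) else (7 + 0)))) + 1)
step 1: [let@0] ((let y = (if (if true then false else false) then (let z = false in (\u.u)) else (\v.8)) in (if (if false then false else false) then (y 9) else (7 + 0))) + 1)
step 2: [if@0.0.0] ((let y = (if false then (let z = false in (\u.u)) else (\v.8)) in (if (if false then false else false) then (y 9) else (7 + 0))) + 1)
step 3: [if@0.0] ((let y = (\v.8) in (if (if false then false else false) then (y 9) else (7 + 0))) + 1)
step 4: [let@0] ((if (if false then false else false) then ((\v.8) 9) else (7 + 0)) + 1)
step 5: [if@0.0] ((if false then ((\v.8) 9) else (7 + 0)) + 1)
step 6: [if@0] ((7 + 0) + 1)
step 7: [delta@0] (7 + 1)
step 8: [delta@root] 8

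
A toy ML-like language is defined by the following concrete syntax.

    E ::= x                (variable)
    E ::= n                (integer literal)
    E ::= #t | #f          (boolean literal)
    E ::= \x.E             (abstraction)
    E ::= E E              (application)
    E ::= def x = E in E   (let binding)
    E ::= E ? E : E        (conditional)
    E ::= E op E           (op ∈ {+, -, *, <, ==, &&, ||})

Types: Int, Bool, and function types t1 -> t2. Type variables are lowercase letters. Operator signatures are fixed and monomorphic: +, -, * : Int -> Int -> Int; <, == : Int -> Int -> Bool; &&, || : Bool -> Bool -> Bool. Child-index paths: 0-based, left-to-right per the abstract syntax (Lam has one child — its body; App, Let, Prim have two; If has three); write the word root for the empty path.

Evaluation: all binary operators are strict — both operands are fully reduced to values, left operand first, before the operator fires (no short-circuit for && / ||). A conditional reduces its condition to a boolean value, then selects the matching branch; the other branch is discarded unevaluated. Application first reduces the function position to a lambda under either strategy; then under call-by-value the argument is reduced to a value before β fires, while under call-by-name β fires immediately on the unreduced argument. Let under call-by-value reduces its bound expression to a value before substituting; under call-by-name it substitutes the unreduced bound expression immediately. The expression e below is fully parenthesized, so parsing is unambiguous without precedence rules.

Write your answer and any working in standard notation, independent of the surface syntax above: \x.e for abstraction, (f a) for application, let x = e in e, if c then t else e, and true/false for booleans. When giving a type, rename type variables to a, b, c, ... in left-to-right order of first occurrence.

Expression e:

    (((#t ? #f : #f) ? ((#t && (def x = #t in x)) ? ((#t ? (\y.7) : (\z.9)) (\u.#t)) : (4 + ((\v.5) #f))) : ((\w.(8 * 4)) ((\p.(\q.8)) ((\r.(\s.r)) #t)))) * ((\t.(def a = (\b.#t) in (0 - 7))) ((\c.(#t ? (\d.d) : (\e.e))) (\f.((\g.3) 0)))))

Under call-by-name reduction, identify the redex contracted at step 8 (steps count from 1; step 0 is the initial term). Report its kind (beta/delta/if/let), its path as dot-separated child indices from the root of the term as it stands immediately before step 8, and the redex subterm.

Answer: delta at root : (32 * -7)

Working:
step 0: ((if (if true then false else false) then (if (true && (let x = true in x)) then ((if true then (\y.7) else (\z.9)) (\u.true)) else (4 + ((\v.5) false))) else ((\w.(8 * 4)) ((\p.(\q.8)) ((\r.(\s.r)) true)))) * ((\t.(let a = (\b.true) in (0 - 7))) ((\c.(if true then (\d.d) else (\e.e))) (\f.((\g.3) 0)))))
step 1: [if@0.0] ((if false then (if (true && (let x = true in x)) then ((if true then (\y.7) else (\z.9)) (\u.true)) else (4 + ((\v.5) false))) else ((\w.(8 * 4)) ((\p.(\q.8)) ((\r.(\s.r)) true)))) * ((\t.(let a = (\b.true) in (0 - 7))) ((\c.(if true then (\d.d) else (\e.e))) (\f.((\g.3) 0)))))
step 2: [if@0] (((\w.(8 * 4)) ((\p.(\q.8)) ((\r.(\s.r)) true))) * ((\t.(let a = (\b.true) in (0 - 7))) ((\c.(if true then (\d.d) else (\e.e))) (\f.((\g.3) 0)))))
step 3: [beta@0] ((8 * 4) * ((\t.(let a = (\b.true) in (0 - 7))) ((\c.(if true then (\d.d) else (\e.e))) (\f.((\g.3) 0)))))
step 4: [delta@0] (32 * ((\t.(let a = (\b.true) in (0 - 7))) ((\c.(if true then (\d.d) else (\e.e))) (\f.((\g.3) 0)))))
step 5: [beta@1] (32 * (let a = (\b.true) in (0 - 7)))
step 6: [let@1] (32 * (0 - 7))
step 7: [delta@1] (32 * -7)
step 8: [delta@root] -224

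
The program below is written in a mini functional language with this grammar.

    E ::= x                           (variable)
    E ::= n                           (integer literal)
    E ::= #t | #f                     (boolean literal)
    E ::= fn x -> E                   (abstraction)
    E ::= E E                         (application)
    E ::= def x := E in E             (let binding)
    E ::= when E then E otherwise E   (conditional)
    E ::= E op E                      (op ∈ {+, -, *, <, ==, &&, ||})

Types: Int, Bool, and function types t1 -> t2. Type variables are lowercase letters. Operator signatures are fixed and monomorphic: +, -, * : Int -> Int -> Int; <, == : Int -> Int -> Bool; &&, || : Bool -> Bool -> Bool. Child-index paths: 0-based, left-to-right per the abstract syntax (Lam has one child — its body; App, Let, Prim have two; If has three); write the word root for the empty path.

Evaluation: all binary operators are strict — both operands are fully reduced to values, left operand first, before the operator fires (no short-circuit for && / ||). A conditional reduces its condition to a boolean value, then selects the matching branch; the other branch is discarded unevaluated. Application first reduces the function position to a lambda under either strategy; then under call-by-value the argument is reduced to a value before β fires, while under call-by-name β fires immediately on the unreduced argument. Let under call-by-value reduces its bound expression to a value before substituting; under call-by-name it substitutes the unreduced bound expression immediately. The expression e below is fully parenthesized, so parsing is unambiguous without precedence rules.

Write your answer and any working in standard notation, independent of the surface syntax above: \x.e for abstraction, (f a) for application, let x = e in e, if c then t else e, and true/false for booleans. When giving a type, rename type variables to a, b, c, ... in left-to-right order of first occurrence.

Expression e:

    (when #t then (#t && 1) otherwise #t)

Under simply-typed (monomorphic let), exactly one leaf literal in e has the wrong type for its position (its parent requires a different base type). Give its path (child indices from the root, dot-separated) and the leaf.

Derivation:
  unify Bool ~ Bool
  unify Bool ~ Bool
  unify Int ~ Bool
  FAIL: mismatch Int ~ Bool

Answer: 1.1 : 1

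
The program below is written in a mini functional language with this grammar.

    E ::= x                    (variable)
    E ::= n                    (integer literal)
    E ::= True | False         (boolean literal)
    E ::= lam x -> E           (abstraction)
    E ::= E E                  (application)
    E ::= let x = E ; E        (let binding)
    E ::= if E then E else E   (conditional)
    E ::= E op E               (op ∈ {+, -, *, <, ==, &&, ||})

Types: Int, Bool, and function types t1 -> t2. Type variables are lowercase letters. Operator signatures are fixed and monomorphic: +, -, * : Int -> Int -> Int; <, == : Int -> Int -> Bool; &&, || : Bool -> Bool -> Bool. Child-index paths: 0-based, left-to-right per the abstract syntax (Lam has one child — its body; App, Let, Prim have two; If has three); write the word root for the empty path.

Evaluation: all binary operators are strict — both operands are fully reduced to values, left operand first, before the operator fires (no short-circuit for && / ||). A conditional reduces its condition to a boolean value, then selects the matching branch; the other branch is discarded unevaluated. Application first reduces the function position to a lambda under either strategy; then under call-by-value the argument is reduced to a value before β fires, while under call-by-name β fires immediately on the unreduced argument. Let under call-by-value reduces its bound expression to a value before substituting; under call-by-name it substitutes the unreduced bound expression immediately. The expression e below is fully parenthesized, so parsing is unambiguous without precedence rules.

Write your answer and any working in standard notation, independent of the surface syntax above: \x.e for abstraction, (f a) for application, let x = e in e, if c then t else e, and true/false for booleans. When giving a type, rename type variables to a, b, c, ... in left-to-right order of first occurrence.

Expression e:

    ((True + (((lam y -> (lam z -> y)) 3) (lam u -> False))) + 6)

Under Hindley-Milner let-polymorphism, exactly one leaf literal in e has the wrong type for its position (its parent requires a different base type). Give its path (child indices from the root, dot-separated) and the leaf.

Answer: 0.0 : true

Trace:
  unify Bool ~ Int
  FAIL: mismatch Bool ~ Int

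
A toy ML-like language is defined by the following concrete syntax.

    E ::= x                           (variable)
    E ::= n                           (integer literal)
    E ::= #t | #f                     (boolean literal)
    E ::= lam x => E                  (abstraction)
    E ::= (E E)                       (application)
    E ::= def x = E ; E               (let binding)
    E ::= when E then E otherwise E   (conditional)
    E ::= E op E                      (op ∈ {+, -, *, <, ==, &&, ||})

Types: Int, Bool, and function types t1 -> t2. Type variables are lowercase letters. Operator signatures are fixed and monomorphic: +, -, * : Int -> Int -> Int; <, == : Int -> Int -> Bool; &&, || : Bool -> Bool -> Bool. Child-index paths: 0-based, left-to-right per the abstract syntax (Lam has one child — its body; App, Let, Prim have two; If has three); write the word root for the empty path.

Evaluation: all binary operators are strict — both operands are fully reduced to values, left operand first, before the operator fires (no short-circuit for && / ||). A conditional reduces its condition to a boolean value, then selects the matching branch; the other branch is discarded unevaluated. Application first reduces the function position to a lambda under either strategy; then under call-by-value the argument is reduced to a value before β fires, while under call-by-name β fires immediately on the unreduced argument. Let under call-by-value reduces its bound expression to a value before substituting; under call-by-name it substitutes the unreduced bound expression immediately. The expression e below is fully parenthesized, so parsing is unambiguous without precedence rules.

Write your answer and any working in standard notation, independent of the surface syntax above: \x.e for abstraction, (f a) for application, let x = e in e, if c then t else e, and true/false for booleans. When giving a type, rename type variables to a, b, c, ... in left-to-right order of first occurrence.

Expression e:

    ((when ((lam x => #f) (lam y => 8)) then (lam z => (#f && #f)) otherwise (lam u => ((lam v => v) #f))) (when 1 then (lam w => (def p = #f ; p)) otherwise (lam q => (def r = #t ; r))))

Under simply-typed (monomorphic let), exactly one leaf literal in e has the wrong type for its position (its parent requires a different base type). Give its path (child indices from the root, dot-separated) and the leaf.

Answer: 1.0 : 1

Trace:
\x._ : a -> Bool
\y._ : b -> Int
  unify a -> Bool ~ (b -> Int) -> c
  unify a ~ b -> Int
  unify Bool ~ c
_ _ : Bool
  unify Bool ~ Bool
  unify Bool ~ Bool
  unify Bool ~ Bool
\z._ : d -> Bool
v : f
\v._ : f -> f
  unify f -> f ~ Bool -> g
  unify f ~ Bool
  unify Bool ~ g
_ _ : Bool
\u._ : e -> Bool
  unify d -> Bool ~ e -> Bool
  unify d ~ e
  unify Bool ~ Bool
  unify Int ~ Bool
  FAIL: mismatch Int ~ Bool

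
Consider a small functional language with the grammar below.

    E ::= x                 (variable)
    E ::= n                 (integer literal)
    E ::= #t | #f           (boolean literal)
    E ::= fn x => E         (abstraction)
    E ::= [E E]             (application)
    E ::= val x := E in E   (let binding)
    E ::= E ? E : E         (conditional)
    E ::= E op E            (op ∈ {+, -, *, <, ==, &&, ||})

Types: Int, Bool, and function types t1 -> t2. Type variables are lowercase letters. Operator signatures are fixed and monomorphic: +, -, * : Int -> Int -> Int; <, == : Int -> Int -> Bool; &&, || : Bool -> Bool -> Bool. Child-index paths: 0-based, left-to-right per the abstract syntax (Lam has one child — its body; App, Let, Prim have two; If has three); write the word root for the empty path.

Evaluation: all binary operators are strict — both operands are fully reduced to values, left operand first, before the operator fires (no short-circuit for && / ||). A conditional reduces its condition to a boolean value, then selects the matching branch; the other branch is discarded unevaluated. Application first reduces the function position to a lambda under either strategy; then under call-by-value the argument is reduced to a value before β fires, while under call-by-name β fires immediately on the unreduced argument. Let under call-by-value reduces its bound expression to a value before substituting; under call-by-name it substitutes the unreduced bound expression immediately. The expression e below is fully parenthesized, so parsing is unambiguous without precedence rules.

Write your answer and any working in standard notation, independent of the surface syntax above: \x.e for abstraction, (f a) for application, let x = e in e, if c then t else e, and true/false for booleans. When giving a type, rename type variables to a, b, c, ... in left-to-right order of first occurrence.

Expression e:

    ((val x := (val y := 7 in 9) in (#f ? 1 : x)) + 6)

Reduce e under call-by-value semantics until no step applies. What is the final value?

Trace:
step 0: ((let x = (let y = 7 in 9) in (if false then 1 else x)) + 6)
step 1: [let@0.0] ((let x = 9 in (if false then 1 else x)) + 6)
step 2: [let@0] ((if false then 1 else 9) + 6)
step 3: [if@0] (9 + 6)
step 4: [delta@root] 15

Answer: 15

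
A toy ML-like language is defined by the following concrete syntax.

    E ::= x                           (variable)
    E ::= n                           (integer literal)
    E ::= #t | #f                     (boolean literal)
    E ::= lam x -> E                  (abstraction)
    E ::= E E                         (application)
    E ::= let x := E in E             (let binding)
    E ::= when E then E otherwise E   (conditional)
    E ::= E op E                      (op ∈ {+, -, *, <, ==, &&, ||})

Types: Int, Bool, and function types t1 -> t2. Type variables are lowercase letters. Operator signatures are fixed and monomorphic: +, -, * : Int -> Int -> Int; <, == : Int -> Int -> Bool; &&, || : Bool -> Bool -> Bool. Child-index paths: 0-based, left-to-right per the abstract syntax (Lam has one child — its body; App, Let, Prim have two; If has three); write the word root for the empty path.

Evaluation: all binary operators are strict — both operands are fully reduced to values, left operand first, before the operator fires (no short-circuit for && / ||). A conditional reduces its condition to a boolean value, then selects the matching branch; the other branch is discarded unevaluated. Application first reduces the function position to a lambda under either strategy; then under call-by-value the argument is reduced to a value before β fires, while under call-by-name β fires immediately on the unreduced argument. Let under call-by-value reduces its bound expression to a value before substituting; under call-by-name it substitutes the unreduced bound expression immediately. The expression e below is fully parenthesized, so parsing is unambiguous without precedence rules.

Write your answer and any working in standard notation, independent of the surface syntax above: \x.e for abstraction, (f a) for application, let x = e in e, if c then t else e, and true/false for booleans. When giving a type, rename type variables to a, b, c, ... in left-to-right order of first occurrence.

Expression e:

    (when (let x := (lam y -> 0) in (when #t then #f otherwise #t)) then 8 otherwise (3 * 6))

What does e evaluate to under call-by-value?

Derivation:
step 0: (if (let x = (\y.0) in (if true then false else true)) then 8 else (3 * 6))
step 1: [let@0] (if (if true then false else true) then 8 else (3 * 6))
step 2: [if@0] (if false then 8 else (3 * 6))
step 3: [if@root] (3 * 6)
step 4: [delta@root] 18

Answer: 18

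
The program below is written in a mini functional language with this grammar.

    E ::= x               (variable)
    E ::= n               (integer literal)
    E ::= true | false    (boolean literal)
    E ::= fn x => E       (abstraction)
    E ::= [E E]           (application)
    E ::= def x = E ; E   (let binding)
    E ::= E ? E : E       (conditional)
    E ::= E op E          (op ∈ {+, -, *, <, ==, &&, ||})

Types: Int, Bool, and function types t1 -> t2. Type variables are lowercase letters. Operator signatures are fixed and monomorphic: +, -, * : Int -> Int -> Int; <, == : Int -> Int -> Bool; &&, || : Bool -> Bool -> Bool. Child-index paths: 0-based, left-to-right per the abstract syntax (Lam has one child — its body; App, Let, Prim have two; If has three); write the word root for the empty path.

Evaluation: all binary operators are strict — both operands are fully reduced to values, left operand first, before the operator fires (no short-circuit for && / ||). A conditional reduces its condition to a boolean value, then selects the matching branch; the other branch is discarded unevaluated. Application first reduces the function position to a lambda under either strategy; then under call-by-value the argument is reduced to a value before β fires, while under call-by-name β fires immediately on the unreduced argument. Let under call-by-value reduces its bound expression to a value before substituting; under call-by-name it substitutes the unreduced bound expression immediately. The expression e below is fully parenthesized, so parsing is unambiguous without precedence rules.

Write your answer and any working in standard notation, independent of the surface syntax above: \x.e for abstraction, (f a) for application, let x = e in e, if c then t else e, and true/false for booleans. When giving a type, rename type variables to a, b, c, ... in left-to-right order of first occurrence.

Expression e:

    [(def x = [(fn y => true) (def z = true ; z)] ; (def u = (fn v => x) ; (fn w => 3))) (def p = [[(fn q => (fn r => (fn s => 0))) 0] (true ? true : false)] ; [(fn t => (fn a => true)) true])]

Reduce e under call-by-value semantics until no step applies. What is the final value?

Working:
step 0: ((let x = ((\y.true) (let z = true in z)) in (let u = (\v.x) in (\w.3))) (let p = (((\q.(\r.(\s.0))) 0) (if true then true else false)) in ((\t.(\a.true)) true)))
step 1: [let@0.0.1] ((let x = ((\y.true) true) in (let u = (\v.x) in (\w.3))) (let p = (((\q.(\r.(\s.0))) 0) (if true then true else false)) in ((\t.(\a.true)) true)))
step 2: [beta@0.0] ((let x = true in (let u = (\v.x) in (\w.3))) (let p = (((\q.(\r.(\s.0))) 0) (if true then true else false)) in ((\t.(\a.true)) true)))
step 3: [let@0] ((let u = (\v.true) in (\w.3)) (let p = (((\q.(\r.(\s.0))) 0) (if true then true else false)) in ((\t.(\a.true)) true)))
step 4: [let@0] ((\w.3) (let p = (((\q.(\r.(\s.0))) 0) (if true then true else false)) in ((\t.(\a.true)) true)))
step 5: [beta@1.0.0] ((\w.3) (let p = ((\r.(\s.0)) (if true then true else false)) in ((\t.(\a.true)) true)))
step 6: [if@1.0.1] ((\w.3) (let p = ((\r.(\s.0)) true) in ((\t.(\a.true)) true)))
step 7: [beta@1.0] ((\w.3) (let p = (\s.0) in ((\t.(\a.true)) true)))
step 8: [let@1] ((\w.3) ((\t.(\a.true)) true))
step 9: [beta@1] ((\w.3) (\a.true))
step 10: [beta@root] 3

Answer: 3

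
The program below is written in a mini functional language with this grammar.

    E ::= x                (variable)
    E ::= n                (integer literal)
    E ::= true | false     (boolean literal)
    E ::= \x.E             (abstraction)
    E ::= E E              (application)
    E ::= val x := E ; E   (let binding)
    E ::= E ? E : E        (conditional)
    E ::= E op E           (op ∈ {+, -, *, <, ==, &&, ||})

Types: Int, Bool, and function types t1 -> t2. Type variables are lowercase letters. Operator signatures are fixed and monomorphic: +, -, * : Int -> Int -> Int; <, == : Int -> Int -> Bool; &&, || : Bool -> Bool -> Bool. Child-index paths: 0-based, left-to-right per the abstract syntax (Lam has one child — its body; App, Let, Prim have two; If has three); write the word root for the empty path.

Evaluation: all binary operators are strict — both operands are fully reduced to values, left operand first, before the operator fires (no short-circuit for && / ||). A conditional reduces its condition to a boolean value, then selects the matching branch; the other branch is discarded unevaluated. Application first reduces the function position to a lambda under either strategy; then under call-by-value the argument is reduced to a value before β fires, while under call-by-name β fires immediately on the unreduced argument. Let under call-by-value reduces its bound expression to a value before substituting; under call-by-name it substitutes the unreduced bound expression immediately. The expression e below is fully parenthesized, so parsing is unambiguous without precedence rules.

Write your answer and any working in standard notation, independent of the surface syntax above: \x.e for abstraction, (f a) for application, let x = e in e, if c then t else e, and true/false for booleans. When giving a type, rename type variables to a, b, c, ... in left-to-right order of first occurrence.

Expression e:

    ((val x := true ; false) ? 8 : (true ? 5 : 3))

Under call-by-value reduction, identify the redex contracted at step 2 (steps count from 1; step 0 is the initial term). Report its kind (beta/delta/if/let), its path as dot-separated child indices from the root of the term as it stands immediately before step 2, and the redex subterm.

Answer: if at root : (if false then 8 else (if true then 5 else 3))

Working:
step 0: (if (let x = true in false) then 8 else (if true then 5 else 3))
step 1: [let@0] (if false then 8 else (if true then 5 else 3))
step 2: [if@root] (if true then 5 else 3)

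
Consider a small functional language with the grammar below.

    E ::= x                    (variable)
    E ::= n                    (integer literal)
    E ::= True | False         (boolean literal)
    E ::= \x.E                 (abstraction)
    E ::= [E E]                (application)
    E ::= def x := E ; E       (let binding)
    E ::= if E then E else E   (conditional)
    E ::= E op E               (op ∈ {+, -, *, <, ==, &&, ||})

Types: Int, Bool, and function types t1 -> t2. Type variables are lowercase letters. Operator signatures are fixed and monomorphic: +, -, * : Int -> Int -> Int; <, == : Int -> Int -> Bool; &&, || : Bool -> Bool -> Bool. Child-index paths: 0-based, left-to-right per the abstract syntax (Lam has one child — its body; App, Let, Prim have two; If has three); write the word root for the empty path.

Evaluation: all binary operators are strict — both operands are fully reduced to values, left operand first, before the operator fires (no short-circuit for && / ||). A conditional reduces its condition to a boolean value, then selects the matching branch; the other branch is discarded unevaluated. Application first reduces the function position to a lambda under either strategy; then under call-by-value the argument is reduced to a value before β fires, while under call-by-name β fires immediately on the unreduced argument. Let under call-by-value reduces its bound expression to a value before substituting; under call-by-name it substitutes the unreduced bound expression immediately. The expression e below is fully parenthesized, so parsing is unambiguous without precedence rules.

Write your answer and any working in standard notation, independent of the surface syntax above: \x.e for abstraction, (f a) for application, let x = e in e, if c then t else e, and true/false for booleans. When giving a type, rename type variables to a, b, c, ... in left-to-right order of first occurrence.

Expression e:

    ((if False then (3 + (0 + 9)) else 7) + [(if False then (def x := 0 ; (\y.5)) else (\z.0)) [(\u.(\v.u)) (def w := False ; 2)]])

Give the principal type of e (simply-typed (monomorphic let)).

Answer: Int

Derivation:
  unify Bool ~ Bool
  unify Int ~ Int
  unify Int ~ Int
  unify Int ~ Int
  unify Int ~ Int
  unify Int ~ Int
  unify Int ~ Int
  unify Bool ~ Bool
let x : Int
\y._ : a -> Int
\z._ : b -> Int
  unify a -> Int ~ b -> Int
  unify a ~ b
  unify Int ~ Int
u : c
\v._ : d -> c
\u._ : c -> d -> c
let w : Bool
  unify c -> d -> c ~ Int -> e
  unify c ~ Int
  unify d -> Int ~ e
_ _ : d -> Int
  unify b -> Int ~ (d -> Int) -> f
  unify b ~ d -> Int
  unify Int ~ f
_ _ : Int
  unify Int ~ Int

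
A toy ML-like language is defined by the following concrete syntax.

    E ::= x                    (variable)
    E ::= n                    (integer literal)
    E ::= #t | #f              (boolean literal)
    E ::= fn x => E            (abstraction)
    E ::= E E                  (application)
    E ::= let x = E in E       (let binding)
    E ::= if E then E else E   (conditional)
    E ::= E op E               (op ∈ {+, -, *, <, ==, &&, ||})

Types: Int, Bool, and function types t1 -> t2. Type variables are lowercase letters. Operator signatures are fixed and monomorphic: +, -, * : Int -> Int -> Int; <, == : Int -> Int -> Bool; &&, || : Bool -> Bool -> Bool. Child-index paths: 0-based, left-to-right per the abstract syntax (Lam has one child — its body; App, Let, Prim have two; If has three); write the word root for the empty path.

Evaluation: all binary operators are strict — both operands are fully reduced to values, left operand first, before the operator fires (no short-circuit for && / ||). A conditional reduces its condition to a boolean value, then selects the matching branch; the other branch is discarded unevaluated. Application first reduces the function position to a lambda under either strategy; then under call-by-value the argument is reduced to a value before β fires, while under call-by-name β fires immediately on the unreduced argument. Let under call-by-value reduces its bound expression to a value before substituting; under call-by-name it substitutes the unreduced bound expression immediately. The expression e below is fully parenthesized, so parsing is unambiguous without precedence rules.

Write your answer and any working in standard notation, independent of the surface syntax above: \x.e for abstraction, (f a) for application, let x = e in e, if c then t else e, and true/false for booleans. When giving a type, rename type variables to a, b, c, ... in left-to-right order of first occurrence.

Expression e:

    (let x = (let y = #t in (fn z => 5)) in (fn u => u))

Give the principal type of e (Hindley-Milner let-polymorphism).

Derivation:
let y : Bool
\z._ : a -> Int
let x : forall. a -> Int
u : b
\u._ : b -> b

Answer: a -> a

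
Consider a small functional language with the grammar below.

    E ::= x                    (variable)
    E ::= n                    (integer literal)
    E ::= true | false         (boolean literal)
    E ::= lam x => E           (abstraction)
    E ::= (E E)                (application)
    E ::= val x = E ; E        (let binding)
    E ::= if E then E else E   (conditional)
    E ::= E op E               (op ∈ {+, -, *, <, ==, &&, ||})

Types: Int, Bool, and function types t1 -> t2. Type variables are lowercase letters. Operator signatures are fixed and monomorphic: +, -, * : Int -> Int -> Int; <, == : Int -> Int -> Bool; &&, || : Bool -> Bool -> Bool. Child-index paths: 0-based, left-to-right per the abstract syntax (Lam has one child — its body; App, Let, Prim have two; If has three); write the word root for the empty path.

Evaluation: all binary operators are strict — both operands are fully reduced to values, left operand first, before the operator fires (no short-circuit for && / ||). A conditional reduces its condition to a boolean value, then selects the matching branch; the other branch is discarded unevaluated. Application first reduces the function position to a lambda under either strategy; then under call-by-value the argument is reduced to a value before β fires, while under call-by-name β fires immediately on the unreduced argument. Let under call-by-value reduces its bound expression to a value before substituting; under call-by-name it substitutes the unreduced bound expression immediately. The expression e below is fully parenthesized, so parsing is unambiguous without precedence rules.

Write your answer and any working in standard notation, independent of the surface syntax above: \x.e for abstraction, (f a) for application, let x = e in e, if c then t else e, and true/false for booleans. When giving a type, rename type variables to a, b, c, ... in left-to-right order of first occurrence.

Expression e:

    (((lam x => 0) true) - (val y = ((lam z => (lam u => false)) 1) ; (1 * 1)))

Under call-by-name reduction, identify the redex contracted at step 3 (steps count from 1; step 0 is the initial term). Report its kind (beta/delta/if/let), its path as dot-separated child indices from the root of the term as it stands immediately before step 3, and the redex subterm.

Answer: delta at 1 : (1 * 1)

Working:
step 0: (((\x.0) true) - (let y = ((\z.(\u.false)) 1) in (1 * 1)))
step 1: [beta@0] (0 - (let y = ((\z.(\u.false)) 1) in (1 * 1)))
step 2: [let@1] (0 - (1 * 1))
step 3: [delta@1] (0 - 1)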